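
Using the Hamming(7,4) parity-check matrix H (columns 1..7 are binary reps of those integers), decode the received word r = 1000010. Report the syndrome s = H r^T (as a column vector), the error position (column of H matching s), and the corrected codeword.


s = (1, 1, 1)^T, error position = 7, corrected codeword c = 1000011

Compute s = H r^T mod 2 one row at a time:
  s_1 = 0 + 0 + 1 + 0 = 1 ≡ 1 (mod 2).
  s_2 = 0 + 0 + 1 + 0 = 1 ≡ 1 (mod 2).
  s_3 = 1 + 0 + 0 + 0 = 1 ≡ 1 (mod 2).
s = (1, 1, 1)^T — this equals column 7 of H (binary 111), so error is at position 7.
Correct: flip bit 7 of r = 1000010 to get c = 1000011.


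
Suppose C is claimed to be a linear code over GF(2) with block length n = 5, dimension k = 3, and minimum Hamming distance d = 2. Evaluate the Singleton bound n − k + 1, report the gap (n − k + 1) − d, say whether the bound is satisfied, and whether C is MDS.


Singleton RHS = n − k + 1 = 3, slack = 1, bound satisfied, not MDS.

Singleton bound: d ≤ n − k + 1.
Here n = 5, k = 3, so n − k + 1 = 3.
Given d = 2, check d ≤ 3: YES.
Slack = (n − k + 1) − d = 1.
The code is NOT MDS (slack = 1 > 0).
Description: the claimed parameters are [5, 3, 2]_2; such a code would be non-MDS.


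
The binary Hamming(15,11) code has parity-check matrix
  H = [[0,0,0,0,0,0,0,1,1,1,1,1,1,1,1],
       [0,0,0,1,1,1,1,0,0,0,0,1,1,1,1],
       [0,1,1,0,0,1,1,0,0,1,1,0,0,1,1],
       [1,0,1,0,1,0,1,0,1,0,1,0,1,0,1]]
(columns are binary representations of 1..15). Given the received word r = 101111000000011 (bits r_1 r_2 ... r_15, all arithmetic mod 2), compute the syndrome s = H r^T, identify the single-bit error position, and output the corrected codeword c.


s = (0, 1, 0, 0)^T, error position = 4, corrected codeword c = 101011000000011

Compute s = H r^T mod 2 one row at a time:
  s_1 = 0 + 0 + 0 + 0 + 0 + 0 + 1 + 1 = 2 ≡ 0 (mod 2).
  s_2 = 1 + 1 + 1 + 0 + 0 + 0 + 1 + 1 = 5 ≡ 1 (mod 2).
  s_3 = 0 + 1 + 1 + 0 + 0 + 0 + 1 + 1 = 4 ≡ 0 (mod 2).
  s_4 = 1 + 1 + 1 + 0 + 0 + 0 + 0 + 1 = 4 ≡ 0 (mod 2).
s = (0, 1, 0, 0)^T — this equals column 4 of H (binary 0100), so error is at position 4.
Correct: flip bit 4 of r = 101111000000011 to get c = 101011000000011.


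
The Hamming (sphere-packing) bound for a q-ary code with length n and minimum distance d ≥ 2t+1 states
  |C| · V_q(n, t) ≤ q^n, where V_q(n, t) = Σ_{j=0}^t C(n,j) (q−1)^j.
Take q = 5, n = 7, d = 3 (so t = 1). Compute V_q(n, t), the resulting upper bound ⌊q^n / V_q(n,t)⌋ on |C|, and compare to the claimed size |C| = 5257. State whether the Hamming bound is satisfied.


V_q(n, t) = 29, q^n = 78125, Hamming bound = 2693, |C| = 5257 > bound (violated).

Step 1: Compute V_q(n, t) = Σ_{j=0}^1 C(n, j) (q−1)^j.
  j = 0: C(7,0)·(4)^0 = 1·1 = 1.
  j = 1: C(7,1)·(4)^1 = 7·4 = 28.
  V_q(n, t) = 1 + 28 = 29.
Step 2: q^n = 5^7 = 78125.
Step 3: Hamming bound ⌊q^n / V_q(n,t)⌋ = ⌊78125/29⌋ = 2693.
Step 4: Compare |C| = 5257 to 2693: violated.
The claimed |C| lies above the Hamming bound, so no 5-ary code of length 7 with d ≥ 3 can have 5257 codewords.


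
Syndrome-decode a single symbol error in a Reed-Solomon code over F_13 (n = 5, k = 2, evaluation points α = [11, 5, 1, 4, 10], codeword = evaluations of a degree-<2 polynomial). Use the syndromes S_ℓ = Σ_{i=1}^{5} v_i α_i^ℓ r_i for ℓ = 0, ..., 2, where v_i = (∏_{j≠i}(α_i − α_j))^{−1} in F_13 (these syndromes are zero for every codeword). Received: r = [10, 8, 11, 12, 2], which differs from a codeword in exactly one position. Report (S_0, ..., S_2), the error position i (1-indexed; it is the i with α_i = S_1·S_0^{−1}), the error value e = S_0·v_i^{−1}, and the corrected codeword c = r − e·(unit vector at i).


S = (9, 12, 3), error at position 5, error magnitude e = 1, c = [10, 8, 11, 12, 1].

Step 1: column multipliers v_i = (∏_{j≠i}(α_i − α_j))^{−1} mod 13.
  i = 1 (α = 11): (11−5)(11−1)(11−4)(11−10) = 6·10·7·1 = 420 ≡ 4, so v_1 = 4^{−1} = 10 (mod 13).
  i = 2 (α = 5): (5−11)(5−1)(5−4)(5−10) = (−6)·4·1·(−5) = 120 ≡ 3, so v_2 = 3^{−1} = 9 (mod 13).
  i = 3 (α = 1): (1−11)(1−5)(1−4)(1−10) = (−10)·(−4)·(−3)·(−9) = 1080 ≡ 1, so v_3 = 1^{−1} = 1 (mod 13).
  i = 4 (α = 4): (4−11)(4−5)(4−1)(4−10) = (−7)·(−1)·3·(−6) = −126 ≡ 4, so v_4 = 4^{−1} = 10 (mod 13).
  i = 5 (α = 10): (10−11)(10−5)(10−1)(10−4) = (−1)·5·9·6 = −270 ≡ 3, so v_5 = 3^{−1} = 9 (mod 13).
  v = [10, 9, 1, 10, 9].
Step 2: syndromes of r = [10, 8, 11, 12, 2] (all sums mod 13).
  S_0 = Σ v_i r_i = 10·10 + 9·8 + 1·11 + 10·12 + 9·2 = 321 ≡ 9.
  S_1 = Σ v_i α_i r_i = 10·11·10 + 9·5·8 + 1·1·11 + 10·4·12 + 9·10·2 = 2131 ≡ 12.
  α_i^2 mod 13 = [4, 12, 1, 3, 9].
  S_2 = Σ v_i α_i^2 r_i = 10·4·10 + 9·12·8 + 1·1·11 + 10·3·12 + 9·9·2 = 1797 ≡ 3.
  S = (9, 12, 3) ≠ 0, so r is not a codeword (an error is present).
Step 3: locate the error. For a single error e at position i, S_ℓ = v_i·e·α_i^ℓ, so α_err = S_1/S_0.
  S_0^{−1} = 9^{−1} = 3 (mod 13), so α_err = 12·3 = 36 ≡ 10 = α_5. Error position i = 5.
  Consistency check: S_2/S_1 = 3·12 = 36 ≡ 10 = α_err ✓ (single-error assumption holds).
Step 4: error magnitude e = S_0/v_5 = S_0·∏_{j≠5}(α_5 − α_j) = 9·3 = 27 ≡ 1 (mod 13).
Step 5: correct position 5: c_5 = r_5 − e = 2 − 1 ≡ 1 (mod 13). Hence c = [10, 8, 11, 12, 1].
  Check: interpolating c through the α_i gives m(x) = 2 + 9·x (degree < 2) with m(α_i) = c_i for every i, so c is indeed a codeword.


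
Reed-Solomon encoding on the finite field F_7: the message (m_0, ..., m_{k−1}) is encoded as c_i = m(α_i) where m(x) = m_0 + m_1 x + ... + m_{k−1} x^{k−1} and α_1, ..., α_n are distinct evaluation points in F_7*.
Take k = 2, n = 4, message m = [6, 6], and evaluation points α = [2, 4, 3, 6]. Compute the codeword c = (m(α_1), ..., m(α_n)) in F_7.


c = [4, 2, 3, 0]

Message polynomial: m(x) = 6 + 6·x (mod 7).
For each evaluation point α_i, compute m(α_i) mod 7:
  α_1 = 2: Horner steps 6 → 4, so m(2) = 4.
  α_2 = 4: Horner steps 6 → 2, so m(4) = 2.
  α_3 = 3: Horner steps 6 → 3, so m(3) = 3.
  α_4 = 6: Horner steps 6 → 0, so m(6) = 0.
Codeword c = [4, 2, 3, 0] ∈ F_7^4.


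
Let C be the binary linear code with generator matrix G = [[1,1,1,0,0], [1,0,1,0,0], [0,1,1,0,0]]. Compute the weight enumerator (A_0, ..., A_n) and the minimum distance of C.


Weight distribution: A_0 = 1, A_1 = 3, A_2 = 3, A_3 = 1. Minimum distance d = 1.

Enumerate all 2^3 = 8 messages m ∈ F_2^3.
For each, compute codeword c = mG in F_2^5, then tally its weight.
  m = 000 → c = 00000, weight = 0.
  m = 100 → c = 11100, weight = 3.
  m = 010 → c = 10100, weight = 2.
  m = 110 → c = 01000, weight = 1.
  m = 001 → c = 01100, weight = 2.
  m = 101 → c = 10000, weight = 1.
  m = 011 → c = 11000, weight = 2.
  m = 111 → c = 00100, weight = 1.
Tally weights:
  weight 0: 1 codewords.
  weight 1: 3 codewords.
  weight 2: 3 codewords.
  weight 3: 1 codewords.
Minimum distance d = smallest w > 0 with A_w > 0 = 1.
Sanity: Σ A_w = 8 = 2^3 = 8 ✓.


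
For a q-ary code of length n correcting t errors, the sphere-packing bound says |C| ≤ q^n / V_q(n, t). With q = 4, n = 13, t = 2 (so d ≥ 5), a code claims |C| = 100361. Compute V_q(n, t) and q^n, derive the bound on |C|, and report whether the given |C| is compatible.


V_q(n, t) = 742, q^n = 67108864, Hamming bound = 90443, |C| = 100361 > bound (violated).

Step 1: Compute V_q(n, t) = Σ_{j=0}^2 C(n, j) (q−1)^j.
  j = 0: C(13,0)·(3)^0 = 1·1 = 1.
  j = 1: C(13,1)·(3)^1 = 13·3 = 39.
  j = 2: C(13,2)·(3)^2 = 78·9 = 702.
  V_q(n, t) = 1 + 39 + 702 = 742.
Step 2: q^n = 4^13 = 67108864.
Step 3: Hamming bound ⌊q^n / V_q(n,t)⌋ = ⌊67108864/742⌋ = 90443.
Step 4: Compare |C| = 100361 to 90443: violated.
The claimed |C| lies above the Hamming bound, so no 4-ary code of length 13 with d ≥ 5 can have 100361 codewords.


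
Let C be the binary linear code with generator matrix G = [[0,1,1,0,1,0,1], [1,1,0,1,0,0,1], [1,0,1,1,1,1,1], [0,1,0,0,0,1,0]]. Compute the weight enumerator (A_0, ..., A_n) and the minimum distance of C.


Weight distribution: A_0 = 1, A_2 = 5, A_4 = 7, A_6 = 3. Minimum distance d = 2.

Enumerate all 2^4 = 16 messages m ∈ F_2^4.
For each, compute codeword c = mG in F_2^7, then tally its weight.
  m = 0000 → c = 0000000, weight = 0.
  m = 1000 → c = 0110101, weight = 4.
  m = 0100 → c = 1101001, weight = 4.
  m = 1100 → c = 1011100, weight = 4.
  m = 0010 → c = 1011111, weight = 6.
  m = 1010 → c = 1101010, weight = 4.
  m = 0110 → c = 0110110, weight = 4.
  m = 1110 → c = 0000011, weight = 2.
  m = 0001 → c = 0100010, weight = 2.
  m = 1001 → c = 0010111, weight = 4.
  m = 0101 → c = 1001011, weight = 4.
  m = 1101 → c = 1111110, weight = 6.
  m = 0011 → c = 1111101, weight = 6.
  m = 1011 → c = 1001000, weight = 2.
  m = 0111 → c = 0010100, weight = 2.
  m = 1111 → c = 0100001, weight = 2.
Tally weights:
  weight 0: 1 codewords.
  weight 2: 5 codewords.
  weight 4: 7 codewords.
  weight 6: 3 codewords.
Minimum distance d = smallest w > 0 with A_w > 0 = 2.
Sanity: Σ A_w = 16 = 2^4 = 16 ✓.


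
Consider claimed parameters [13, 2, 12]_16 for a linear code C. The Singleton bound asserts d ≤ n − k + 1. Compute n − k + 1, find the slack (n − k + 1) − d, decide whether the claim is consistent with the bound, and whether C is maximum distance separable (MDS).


Singleton RHS = n − k + 1 = 12, slack = 0, bound satisfied, MDS.

Singleton bound: d ≤ n − k + 1.
Here n = 13, k = 2, so n − k + 1 = 12.
Given d = 12, check d ≤ 12: YES.
Slack = (n − k + 1) − d = 0.
The code is MDS (slack = 0).
Description: the claimed parameters are [13, 2, 12]_16; such a code would be MDS (meets Singleton bound).


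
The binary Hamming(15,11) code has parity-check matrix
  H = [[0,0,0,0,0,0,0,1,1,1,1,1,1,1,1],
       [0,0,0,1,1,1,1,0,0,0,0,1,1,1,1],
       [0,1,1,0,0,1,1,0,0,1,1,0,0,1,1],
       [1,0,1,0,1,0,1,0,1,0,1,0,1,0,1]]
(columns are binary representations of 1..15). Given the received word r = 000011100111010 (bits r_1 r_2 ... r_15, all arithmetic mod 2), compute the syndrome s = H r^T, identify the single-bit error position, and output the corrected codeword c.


s = (0, 1, 1, 1)^T, error position = 7, corrected codeword c = 000011000111010

Compute s = H r^T mod 2 one row at a time:
  s_1 = 0 + 0 + 1 + 1 + 1 + 0 + 1 + 0 = 4 ≡ 0 (mod 2).
  s_2 = 0 + 1 + 1 + 1 + 1 + 0 + 1 + 0 = 5 ≡ 1 (mod 2).
  s_3 = 0 + 0 + 1 + 1 + 1 + 1 + 1 + 0 = 5 ≡ 1 (mod 2).
  s_4 = 0 + 0 + 1 + 1 + 0 + 1 + 0 + 0 = 3 ≡ 1 (mod 2).
s = (0, 1, 1, 1)^T — this equals column 7 of H (binary 0111), so error is at position 7.
Correct: flip bit 7 of r = 000011100111010 to get c = 000011000111010.


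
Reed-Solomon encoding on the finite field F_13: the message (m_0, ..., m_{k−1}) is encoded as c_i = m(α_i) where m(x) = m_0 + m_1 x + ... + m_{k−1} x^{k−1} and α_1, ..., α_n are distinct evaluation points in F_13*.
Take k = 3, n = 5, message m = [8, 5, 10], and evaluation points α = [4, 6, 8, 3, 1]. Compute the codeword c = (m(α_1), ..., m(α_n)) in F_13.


c = [6, 8, 12, 9, 10]

Message polynomial: m(x) = 8 + 5·x + 10·x^2 (mod 13).
For each evaluation point α_i, compute m(α_i) mod 13:
  α_1 = 4: Horner steps 10 → 6 → 6, so m(4) = 6.
  α_2 = 6: Horner steps 10 → 0 → 8, so m(6) = 8.
  α_3 = 8: Horner steps 10 → 7 → 12, so m(8) = 12.
  α_4 = 3: Horner steps 10 → 9 → 9, so m(3) = 9.
  α_5 = 1: Horner steps 10 → 2 → 10, so m(1) = 10.
Codeword c = [6, 8, 12, 9, 10] ∈ F_13^5.


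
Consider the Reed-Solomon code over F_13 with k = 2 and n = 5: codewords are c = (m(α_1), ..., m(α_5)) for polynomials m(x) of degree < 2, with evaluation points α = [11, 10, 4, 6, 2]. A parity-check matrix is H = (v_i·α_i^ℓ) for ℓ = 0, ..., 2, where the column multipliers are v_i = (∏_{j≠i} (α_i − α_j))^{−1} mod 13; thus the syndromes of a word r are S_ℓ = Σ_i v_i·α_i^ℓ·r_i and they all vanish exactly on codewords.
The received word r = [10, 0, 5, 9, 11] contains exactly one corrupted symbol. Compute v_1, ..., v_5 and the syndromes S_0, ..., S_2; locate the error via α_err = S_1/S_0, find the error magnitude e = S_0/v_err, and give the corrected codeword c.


S = (9, 2, 12), error at position 4, error magnitude e = 10, c = [10, 0, 5, 12, 11].

Step 1: column multipliers v_i = (∏_{j≠i}(α_i − α_j))^{−1} mod 13.
  i = 1 (α = 11): (11−10)(11−4)(11−6)(11−2) = 1·7·5·9 = 315 ≡ 3, so v_1 = 3^{−1} = 9 (mod 13).
  i = 2 (α = 10): (10−11)(10−4)(10−6)(10−2) = (−1)·6·4·8 = −192 ≡ 3, so v_2 = 3^{−1} = 9 (mod 13).
  i = 3 (α = 4): (4−11)(4−10)(4−6)(4−2) = (−7)·(−6)·(−2)·2 = −168 ≡ 1, so v_3 = 1^{−1} = 1 (mod 13).
  i = 4 (α = 6): (6−11)(6−10)(6−4)(6−2) = (−5)·(−4)·2·4 = 160 ≡ 4, so v_4 = 4^{−1} = 10 (mod 13).
  i = 5 (α = 2): (2−11)(2−10)(2−4)(2−6) = (−9)·(−8)·(−2)·(−4) = 576 ≡ 4, so v_5 = 4^{−1} = 10 (mod 13).
  v = [9, 9, 1, 10, 10].
Step 2: syndromes of r = [10, 0, 5, 9, 11] (all sums mod 13).
  S_0 = Σ v_i r_i = 9·10 + 9·0 + 1·5 + 10·9 + 10·11 = 295 ≡ 9.
  S_1 = Σ v_i α_i r_i = 9·11·10 + 9·10·0 + 1·4·5 + 10·6·9 + 10·2·11 = 1770 ≡ 2.
  α_i^2 mod 13 = [4, 9, 3, 10, 4].
  S_2 = Σ v_i α_i^2 r_i = 9·4·10 + 9·9·0 + 1·3·5 + 10·10·9 + 10·4·11 = 1715 ≡ 12.
  S = (9, 2, 12) ≠ 0, so r is not a codeword (an error is present).
Step 3: locate the error. For a single error e at position i, S_ℓ = v_i·e·α_i^ℓ, so α_err = S_1/S_0.
  S_0^{−1} = 9^{−1} = 3 (mod 13), so α_err = 2·3 = 6 ≡ 6 = α_4. Error position i = 4.
  Consistency check: S_2/S_1 = 12·7 = 84 ≡ 6 = α_err ✓ (single-error assumption holds).
Step 4: error magnitude e = S_0/v_4 = S_0·∏_{j≠4}(α_4 − α_j) = 9·4 = 36 ≡ 10 (mod 13).
Step 5: correct position 4: c_4 = r_4 − e = 9 − 10 ≡ 12 (mod 13). Hence c = [10, 0, 5, 12, 11].
  Check: interpolating c through the α_i gives m(x) = 4 + 10·x (degree < 2) with m(α_i) = c_i for every i, so c is indeed a codeword.


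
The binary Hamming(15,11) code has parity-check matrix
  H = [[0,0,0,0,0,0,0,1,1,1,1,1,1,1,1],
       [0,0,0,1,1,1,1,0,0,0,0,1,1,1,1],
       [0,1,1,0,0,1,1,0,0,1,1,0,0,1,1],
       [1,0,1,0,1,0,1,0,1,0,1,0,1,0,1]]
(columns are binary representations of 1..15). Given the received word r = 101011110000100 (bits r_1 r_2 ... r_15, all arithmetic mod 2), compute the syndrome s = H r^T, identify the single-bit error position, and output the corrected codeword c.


s = (0, 0, 1, 1)^T, error position = 3, corrected codeword c = 100011110000100

Compute s = H r^T mod 2 one row at a time:
  s_1 = 1 + 0 + 0 + 0 + 0 + 1 + 0 + 0 = 2 ≡ 0 (mod 2).
  s_2 = 0 + 1 + 1 + 1 + 0 + 1 + 0 + 0 = 4 ≡ 0 (mod 2).
  s_3 = 0 + 1 + 1 + 1 + 0 + 0 + 0 + 0 = 3 ≡ 1 (mod 2).
  s_4 = 1 + 1 + 1 + 1 + 0 + 0 + 1 + 0 = 5 ≡ 1 (mod 2).
s = (0, 0, 1, 1)^T — this equals column 3 of H (binary 0011), so error is at position 3.
Correct: flip bit 3 of r = 101011110000100 to get c = 100011110000100.


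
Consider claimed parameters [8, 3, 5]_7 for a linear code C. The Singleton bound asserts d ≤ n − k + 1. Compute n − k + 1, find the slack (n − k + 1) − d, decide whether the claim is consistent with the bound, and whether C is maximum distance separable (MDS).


Singleton RHS = n − k + 1 = 6, slack = 1, bound satisfied, not MDS.

Singleton bound: d ≤ n − k + 1.
Here n = 8, k = 3, so n − k + 1 = 6.
Given d = 5, check d ≤ 6: YES.
Slack = (n − k + 1) − d = 1.
The code is NOT MDS (slack = 1 > 0).
Description: the claimed parameters are [8, 3, 5]_7; such a code would be non-MDS.


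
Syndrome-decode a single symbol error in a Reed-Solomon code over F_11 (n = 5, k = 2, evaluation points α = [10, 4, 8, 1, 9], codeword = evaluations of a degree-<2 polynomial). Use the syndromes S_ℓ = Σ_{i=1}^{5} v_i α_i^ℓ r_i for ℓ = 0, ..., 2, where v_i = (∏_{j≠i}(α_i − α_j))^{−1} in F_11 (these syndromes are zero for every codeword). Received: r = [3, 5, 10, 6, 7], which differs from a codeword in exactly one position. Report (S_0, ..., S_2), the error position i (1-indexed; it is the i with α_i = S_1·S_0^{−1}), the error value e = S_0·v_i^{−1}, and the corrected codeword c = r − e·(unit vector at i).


S = (10, 3, 2), error at position 3, error magnitude e = 10, c = [3, 5, 0, 6, 7].

Step 1: column multipliers v_i = (∏_{j≠i}(α_i − α_j))^{−1} mod 11.
  i = 1 (α = 10): (10−4)(10−8)(10−1)(10−9) = 6·2·9·1 = 108 ≡ 9, so v_1 = 9^{−1} = 5 (mod 11).
  i = 2 (α = 4): (4−10)(4−8)(4−1)(4−9) = (−6)·(−4)·3·(−5) = −360 ≡ 3, so v_2 = 3^{−1} = 4 (mod 11).
  i = 3 (α = 8): (8−10)(8−4)(8−1)(8−9) = (−2)·4·7·(−1) = 56 ≡ 1, so v_3 = 1^{−1} = 1 (mod 11).
  i = 4 (α = 1): (1−10)(1−4)(1−8)(1−9) = (−9)·(−3)·(−7)·(−8) = 1512 ≡ 5, so v_4 = 5^{−1} = 9 (mod 11).
  i = 5 (α = 9): (9−10)(9−4)(9−8)(9−1) = (−1)·5·1·8 = −40 ≡ 4, so v_5 = 4^{−1} = 3 (mod 11).
  v = [5, 4, 1, 9, 3].
Step 2: syndromes of r = [3, 5, 10, 6, 7] (all sums mod 11).
  S_0 = Σ v_i r_i = 5·3 + 4·5 + 1·10 + 9·6 + 3·7 = 120 ≡ 10.
  S_1 = Σ v_i α_i r_i = 5·10·3 + 4·4·5 + 1·8·10 + 9·1·6 + 3·9·7 = 553 ≡ 3.
  α_i^2 mod 11 = [1, 5, 9, 1, 4].
  S_2 = Σ v_i α_i^2 r_i = 5·1·3 + 4·5·5 + 1·9·10 + 9·1·6 + 3·4·7 = 343 ≡ 2.
  S = (10, 3, 2) ≠ 0, so r is not a codeword (an error is present).
Step 3: locate the error. For a single error e at position i, S_ℓ = v_i·e·α_i^ℓ, so α_err = S_1/S_0.
  S_0^{−1} = 10^{−1} = 10 (mod 11), so α_err = 3·10 = 30 ≡ 8 = α_3. Error position i = 3.
  Consistency check: S_2/S_1 = 2·4 = 8 ≡ 8 = α_err ✓ (single-error assumption holds).
Step 4: error magnitude e = S_0/v_3 = S_0·∏_{j≠3}(α_3 − α_j) = 10·1 = 10 ≡ 10 (mod 11).
Step 5: correct position 3: c_3 = r_3 − e = 10 − 10 ≡ 0 (mod 11). Hence c = [3, 5, 0, 6, 7].
  Check: interpolating c through the α_i gives m(x) = 10 + 7·x (degree < 2) with m(α_i) = c_i for every i, so c is indeed a codeword.


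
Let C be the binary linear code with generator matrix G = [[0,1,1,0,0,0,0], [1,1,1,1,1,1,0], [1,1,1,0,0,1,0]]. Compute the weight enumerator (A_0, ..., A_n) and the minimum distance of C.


Weight distribution: A_0 = 1, A_2 = 3, A_4 = 3, A_6 = 1. Minimum distance d = 2.

Enumerate all 2^3 = 8 messages m ∈ F_2^3.
For each, compute codeword c = mG in F_2^7, then tally its weight.
  m = 000 → c = 0000000, weight = 0.
  m = 100 → c = 0110000, weight = 2.
  m = 010 → c = 1111110, weight = 6.
  m = 110 → c = 1001110, weight = 4.
  m = 001 → c = 1110010, weight = 4.
  m = 101 → c = 1000010, weight = 2.
  m = 011 → c = 0001100, weight = 2.
  m = 111 → c = 0111100, weight = 4.
Tally weights:
  weight 0: 1 codewords.
  weight 2: 3 codewords.
  weight 4: 3 codewords.
  weight 6: 1 codewords.
Minimum distance d = smallest w > 0 with A_w > 0 = 2.
Sanity: Σ A_w = 8 = 2^3 = 8 ✓.


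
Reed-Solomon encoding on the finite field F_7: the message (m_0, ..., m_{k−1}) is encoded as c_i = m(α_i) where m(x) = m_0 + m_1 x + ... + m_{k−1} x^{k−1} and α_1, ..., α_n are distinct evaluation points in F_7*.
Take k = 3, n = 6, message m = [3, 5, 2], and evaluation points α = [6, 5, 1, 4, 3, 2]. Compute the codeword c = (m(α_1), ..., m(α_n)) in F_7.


c = [0, 1, 3, 6, 1, 0]

Message polynomial: m(x) = 3 + 5·x + 2·x^2 (mod 7).
For each evaluation point α_i, compute m(α_i) mod 7:
  α_1 = 6: Horner steps 2 → 3 → 0, so m(6) = 0.
  α_2 = 5: Horner steps 2 → 1 → 1, so m(5) = 1.
  α_3 = 1: Horner steps 2 → 0 → 3, so m(1) = 3.
  α_4 = 4: Horner steps 2 → 6 → 6, so m(4) = 6.
  α_5 = 3: Horner steps 2 → 4 → 1, so m(3) = 1.
  α_6 = 2: Horner steps 2 → 2 → 0, so m(2) = 0.
Codeword c = [0, 1, 3, 6, 1, 0] ∈ F_7^6.


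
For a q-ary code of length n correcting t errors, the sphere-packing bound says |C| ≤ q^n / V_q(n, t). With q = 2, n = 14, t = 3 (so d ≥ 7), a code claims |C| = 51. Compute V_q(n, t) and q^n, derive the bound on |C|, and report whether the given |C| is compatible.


V_q(n, t) = 470, q^n = 16384, Hamming bound = 34, |C| = 51 > bound (violated).

Step 1: Compute V_q(n, t) = Σ_{j=0}^3 C(n, j) (q−1)^j.
  j = 0: C(14,0)·(1)^0 = 1·1 = 1.
  j = 1: C(14,1)·(1)^1 = 14·1 = 14.
  j = 2: C(14,2)·(1)^2 = 91·1 = 91.
  j = 3: C(14,3)·(1)^3 = 364·1 = 364.
  V_q(n, t) = 1 + 14 + 91 + 364 = 470.
Step 2: q^n = 2^14 = 16384.
Step 3: Hamming bound ⌊q^n / V_q(n,t)⌋ = ⌊16384/470⌋ = 34.
Step 4: Compare |C| = 51 to 34: violated.
The claimed |C| lies above the Hamming bound, so no 2-ary code of length 14 with d ≥ 7 can have 51 codewords.


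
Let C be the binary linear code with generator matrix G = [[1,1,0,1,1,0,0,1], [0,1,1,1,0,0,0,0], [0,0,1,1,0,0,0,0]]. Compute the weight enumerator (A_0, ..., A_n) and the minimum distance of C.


Weight distribution: A_0 = 1, A_1 = 1, A_2 = 1, A_3 = 1, A_4 = 2, A_5 = 2. Minimum distance d = 1.

Enumerate all 2^3 = 8 messages m ∈ F_2^3.
For each, compute codeword c = mG in F_2^8, then tally its weight.
  m = 000 → c = 00000000, weight = 0.
  m = 100 → c = 11011001, weight = 5.
  m = 010 → c = 01110000, weight = 3.
  m = 110 → c = 10101001, weight = 4.
  m = 001 → c = 00110000, weight = 2.
  m = 101 → c = 11101001, weight = 5.
  m = 011 → c = 01000000, weight = 1.
  m = 111 → c = 10011001, weight = 4.
Tally weights:
  weight 0: 1 codewords.
  weight 1: 1 codewords.
  weight 2: 1 codewords.
  weight 3: 1 codewords.
  weight 4: 2 codewords.
  weight 5: 2 codewords.
Minimum distance d = smallest w > 0 with A_w > 0 = 1.
Sanity: Σ A_w = 8 = 2^3 = 8 ✓.


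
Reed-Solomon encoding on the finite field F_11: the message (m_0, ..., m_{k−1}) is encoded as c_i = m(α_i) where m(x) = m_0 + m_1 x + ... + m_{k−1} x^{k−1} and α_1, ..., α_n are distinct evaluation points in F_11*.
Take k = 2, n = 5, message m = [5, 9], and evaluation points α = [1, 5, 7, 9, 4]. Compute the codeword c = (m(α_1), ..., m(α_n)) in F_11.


c = [3, 6, 2, 9, 8]

Message polynomial: m(x) = 5 + 9·x (mod 11).
For each evaluation point α_i, compute m(α_i) mod 11:
  α_1 = 1: Horner steps 9 → 3, so m(1) = 3.
  α_2 = 5: Horner steps 9 → 6, so m(5) = 6.
  α_3 = 7: Horner steps 9 → 2, so m(7) = 2.
  α_4 = 9: Horner steps 9 → 9, so m(9) = 9.
  α_5 = 4: Horner steps 9 → 8, so m(4) = 8.
Codeword c = [3, 6, 2, 9, 8] ∈ F_11^5.


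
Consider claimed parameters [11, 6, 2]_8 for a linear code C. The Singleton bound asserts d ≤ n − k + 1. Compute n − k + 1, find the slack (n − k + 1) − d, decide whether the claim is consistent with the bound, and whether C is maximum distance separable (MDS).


Singleton RHS = n − k + 1 = 6, slack = 4, bound satisfied, not MDS.

Singleton bound: d ≤ n − k + 1.
Here n = 11, k = 6, so n − k + 1 = 6.
Given d = 2, check d ≤ 6: YES.
Slack = (n − k + 1) − d = 4.
The code is NOT MDS (slack = 4 > 0).
Description: the claimed parameters are [11, 6, 2]_8; such a code would be non-MDS.


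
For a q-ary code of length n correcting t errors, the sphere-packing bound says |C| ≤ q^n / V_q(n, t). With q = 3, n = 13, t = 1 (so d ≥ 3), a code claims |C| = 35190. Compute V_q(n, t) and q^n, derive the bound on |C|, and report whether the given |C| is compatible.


V_q(n, t) = 27, q^n = 1594323, Hamming bound = 59049, |C| = 35190 ≤ bound (satisfied).

Step 1: Compute V_q(n, t) = Σ_{j=0}^1 C(n, j) (q−1)^j.
  j = 0: C(13,0)·(2)^0 = 1·1 = 1.
  j = 1: C(13,1)·(2)^1 = 13·2 = 26.
  V_q(n, t) = 1 + 26 = 27.
Step 2: q^n = 3^13 = 1594323.
Step 3: Hamming bound ⌊q^n / V_q(n,t)⌋ = ⌊1594323/27⌋ = 59049.
Step 4: Compare |C| = 35190 to 59049: satisfied.
The claimed |C| lies below the Hamming bound.


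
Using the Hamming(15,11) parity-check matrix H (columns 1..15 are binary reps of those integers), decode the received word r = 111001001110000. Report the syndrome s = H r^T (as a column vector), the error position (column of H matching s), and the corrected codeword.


s = (1, 1, 1, 0)^T, error position = 14, corrected codeword c = 111001001110010

Compute s = H r^T mod 2 one row at a time:
  s_1 = 0 + 1 + 1 + 1 + 0 + 0 + 0 + 0 = 3 ≡ 1 (mod 2).
  s_2 = 0 + 0 + 1 + 0 + 0 + 0 + 0 + 0 = 1 ≡ 1 (mod 2).
  s_3 = 1 + 1 + 1 + 0 + 1 + 1 + 0 + 0 = 5 ≡ 1 (mod 2).
  s_4 = 1 + 1 + 0 + 0 + 1 + 1 + 0 + 0 = 4 ≡ 0 (mod 2).
s = (1, 1, 1, 0)^T — this equals column 14 of H (binary 1110), so error is at position 14.
Correct: flip bit 14 of r = 111001001110000 to get c = 111001001110010.


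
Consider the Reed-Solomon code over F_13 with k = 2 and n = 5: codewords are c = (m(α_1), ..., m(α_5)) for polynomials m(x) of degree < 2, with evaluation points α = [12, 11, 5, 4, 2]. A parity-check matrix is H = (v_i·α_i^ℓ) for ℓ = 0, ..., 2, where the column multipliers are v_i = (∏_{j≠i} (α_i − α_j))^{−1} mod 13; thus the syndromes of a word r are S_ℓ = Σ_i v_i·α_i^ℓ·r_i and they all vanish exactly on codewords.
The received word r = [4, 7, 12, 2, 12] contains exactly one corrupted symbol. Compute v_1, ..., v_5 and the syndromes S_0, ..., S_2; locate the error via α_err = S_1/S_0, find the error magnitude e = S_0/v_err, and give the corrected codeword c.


S = (8, 3, 6), error at position 5, error magnitude e = 4, c = [4, 7, 12, 2, 8].

Step 1: column multipliers v_i = (∏_{j≠i}(α_i − α_j))^{−1} mod 13.
  i = 1 (α = 12): (12−11)(12−5)(12−4)(12−2) = 1·7·8·10 = 560 ≡ 1, so v_1 = 1^{−1} = 1 (mod 13).
  i = 2 (α = 11): (11−12)(11−5)(11−4)(11−2) = (−1)·6·7·9 = −378 ≡ 12, so v_2 = 12^{−1} = 12 (mod 13).
  i = 3 (α = 5): (5−12)(5−11)(5−4)(5−2) = (−7)·(−6)·1·3 = 126 ≡ 9, so v_3 = 9^{−1} = 3 (mod 13).
  i = 4 (α = 4): (4−12)(4−11)(4−5)(4−2) = (−8)·(−7)·(−1)·2 = −112 ≡ 5, so v_4 = 5^{−1} = 8 (mod 13).
  i = 5 (α = 2): (2−12)(2−11)(2−5)(2−4) = (−10)·(−9)·(−3)·(−2) = 540 ≡ 7, so v_5 = 7^{−1} = 2 (mod 13).
  v = [1, 12, 3, 8, 2].
Step 2: syndromes of r = [4, 7, 12, 2, 12] (all sums mod 13).
  S_0 = Σ v_i r_i = 1·4 + 12·7 + 3·12 + 8·2 + 2·12 = 164 ≡ 8.
  S_1 = Σ v_i α_i r_i = 1·12·4 + 12·11·7 + 3·5·12 + 8·4·2 + 2·2·12 = 1264 ≡ 3.
  α_i^2 mod 13 = [1, 4, 12, 3, 4].
  S_2 = Σ v_i α_i^2 r_i = 1·1·4 + 12·4·7 + 3·12·12 + 8·3·2 + 2·4·12 = 916 ≡ 6.
  S = (8, 3, 6) ≠ 0, so r is not a codeword (an error is present).
Step 3: locate the error. For a single error e at position i, S_ℓ = v_i·e·α_i^ℓ, so α_err = S_1/S_0.
  S_0^{−1} = 8^{−1} = 5 (mod 13), so α_err = 3·5 = 15 ≡ 2 = α_5. Error position i = 5.
  Consistency check: S_2/S_1 = 6·9 = 54 ≡ 2 = α_err ✓ (single-error assumption holds).
Step 4: error magnitude e = S_0/v_5 = S_0·∏_{j≠5}(α_5 − α_j) = 8·7 = 56 ≡ 4 (mod 13).
Step 5: correct position 5: c_5 = r_5 − e = 12 − 4 ≡ 8 (mod 13). Hence c = [4, 7, 12, 2, 8].
  Check: interpolating c through the α_i gives m(x) = 1 + 10·x (degree < 2) with m(α_i) = c_i for every i, so c is indeed a codeword.


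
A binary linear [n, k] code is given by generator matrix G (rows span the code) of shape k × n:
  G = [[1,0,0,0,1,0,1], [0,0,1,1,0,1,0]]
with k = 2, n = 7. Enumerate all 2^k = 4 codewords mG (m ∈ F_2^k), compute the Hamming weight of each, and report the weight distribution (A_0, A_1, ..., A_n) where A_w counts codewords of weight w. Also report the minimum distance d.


Weight distribution: A_0 = 1, A_3 = 2, A_6 = 1. Minimum distance d = 3.

Enumerate all 2^2 = 4 messages m ∈ F_2^2.
For each, compute codeword c = mG in F_2^7, then tally its weight.
  m = 00 → c = 0000000, weight = 0.
  m = 10 → c = 1000101, weight = 3.
  m = 01 → c = 0011010, weight = 3.
  m = 11 → c = 1011111, weight = 6.
Tally weights:
  weight 0: 1 codewords.
  weight 3: 2 codewords.
  weight 6: 1 codewords.
Minimum distance d = smallest w > 0 with A_w > 0 = 3.
Sanity: Σ A_w = 4 = 2^2 = 4 ✓.


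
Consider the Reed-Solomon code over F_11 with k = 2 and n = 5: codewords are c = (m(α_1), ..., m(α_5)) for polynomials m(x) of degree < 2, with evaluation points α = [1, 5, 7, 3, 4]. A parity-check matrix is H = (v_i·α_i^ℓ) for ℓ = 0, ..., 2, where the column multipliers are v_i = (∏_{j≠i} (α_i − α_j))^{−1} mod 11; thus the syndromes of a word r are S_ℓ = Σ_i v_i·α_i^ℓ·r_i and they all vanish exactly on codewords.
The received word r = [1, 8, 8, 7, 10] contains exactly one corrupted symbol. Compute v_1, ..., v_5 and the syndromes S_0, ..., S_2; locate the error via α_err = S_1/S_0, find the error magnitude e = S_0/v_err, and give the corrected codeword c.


S = (1, 5, 3), error at position 2, error magnitude e = 6, c = [1, 2, 8, 7, 10].

Step 1: column multipliers v_i = (∏_{j≠i}(α_i − α_j))^{−1} mod 11.
  i = 1 (α = 1): (1−5)(1−7)(1−3)(1−4) = (−4)·(−6)·(−2)·(−3) = 144 ≡ 1, so v_1 = 1^{−1} = 1 (mod 11).
  i = 2 (α = 5): (5−1)(5−7)(5−3)(5−4) = 4·(−2)·2·1 = −16 ≡ 6, so v_2 = 6^{−1} = 2 (mod 11).
  i = 3 (α = 7): (7−1)(7−5)(7−3)(7−4) = 6·2·4·3 = 144 ≡ 1, so v_3 = 1^{−1} = 1 (mod 11).
  i = 4 (α = 3): (3−1)(3−5)(3−7)(3−4) = 2·(−2)·(−4)·(−1) = −16 ≡ 6, so v_4 = 6^{−1} = 2 (mod 11).
  i = 5 (α = 4): (4−1)(4−5)(4−7)(4−3) = 3·(−1)·(−3)·1 = 9 ≡ 9, so v_5 = 9^{−1} = 5 (mod 11).
  v = [1, 2, 1, 2, 5].
Step 2: syndromes of r = [1, 8, 8, 7, 10] (all sums mod 11).
  S_0 = Σ v_i r_i = 1·1 + 2·8 + 1·8 + 2·7 + 5·10 = 89 ≡ 1.
  S_1 = Σ v_i α_i r_i = 1·1·1 + 2·5·8 + 1·7·8 + 2·3·7 + 5·4·10 = 379 ≡ 5.
  α_i^2 mod 11 = [1, 3, 5, 9, 5].
  S_2 = Σ v_i α_i^2 r_i = 1·1·1 + 2·3·8 + 1·5·8 + 2·9·7 + 5·5·10 = 465 ≡ 3.
  S = (1, 5, 3) ≠ 0, so r is not a codeword (an error is present).
Step 3: locate the error. For a single error e at position i, S_ℓ = v_i·e·α_i^ℓ, so α_err = S_1/S_0.
  S_0^{−1} = 1^{−1} = 1 (mod 11), so α_err = 5·1 = 5 ≡ 5 = α_2. Error position i = 2.
  Consistency check: S_2/S_1 = 3·9 = 27 ≡ 5 = α_err ✓ (single-error assumption holds).
Step 4: error magnitude e = S_0/v_2 = S_0·∏_{j≠2}(α_2 − α_j) = 1·6 = 6 ≡ 6 (mod 11).
Step 5: correct position 2: c_2 = r_2 − e = 8 − 6 ≡ 2 (mod 11). Hence c = [1, 2, 8, 7, 10].
  Check: interpolating c through the α_i gives m(x) = 9 + 3·x (degree < 2) with m(α_i) = c_i for every i, so c is indeed a codeword.


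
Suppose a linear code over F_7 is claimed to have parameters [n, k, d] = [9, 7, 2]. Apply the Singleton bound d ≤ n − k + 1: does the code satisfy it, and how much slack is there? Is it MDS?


Singleton RHS = n − k + 1 = 3, slack = 1, bound satisfied, not MDS.

Singleton bound: d ≤ n − k + 1.
Here n = 9, k = 7, so n − k + 1 = 3.
Given d = 2, check d ≤ 3: YES.
Slack = (n − k + 1) − d = 1.
The code is NOT MDS (slack = 1 > 0).
Description: the claimed parameters are [9, 7, 2]_7; such a code would be non-MDS.


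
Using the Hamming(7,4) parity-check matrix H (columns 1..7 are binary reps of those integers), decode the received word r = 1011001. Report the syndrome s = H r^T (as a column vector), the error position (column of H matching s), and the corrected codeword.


s = (0, 0, 1)^T, error position = 1, corrected codeword c = 0011001

Compute s = H r^T mod 2 one row at a time:
  s_1 = 1 + 0 + 0 + 1 = 2 ≡ 0 (mod 2).
  s_2 = 0 + 1 + 0 + 1 = 2 ≡ 0 (mod 2).
  s_3 = 1 + 1 + 0 + 1 = 3 ≡ 1 (mod 2).
s = (0, 0, 1)^T — this equals column 1 of H (binary 001), so error is at position 1.
Correct: flip bit 1 of r = 1011001 to get c = 0011001.


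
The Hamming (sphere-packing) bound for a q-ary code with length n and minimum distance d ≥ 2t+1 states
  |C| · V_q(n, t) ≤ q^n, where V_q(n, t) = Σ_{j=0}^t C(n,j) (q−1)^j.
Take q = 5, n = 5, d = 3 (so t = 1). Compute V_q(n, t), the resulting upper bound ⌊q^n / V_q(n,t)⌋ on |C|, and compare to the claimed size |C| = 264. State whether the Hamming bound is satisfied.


V_q(n, t) = 21, q^n = 3125, Hamming bound = 148, |C| = 264 > bound (violated).

Step 1: Compute V_q(n, t) = Σ_{j=0}^1 C(n, j) (q−1)^j.
  j = 0: C(5,0)·(4)^0 = 1·1 = 1.
  j = 1: C(5,1)·(4)^1 = 5·4 = 20.
  V_q(n, t) = 1 + 20 = 21.
Step 2: q^n = 5^5 = 3125.
Step 3: Hamming bound ⌊q^n / V_q(n,t)⌋ = ⌊3125/21⌋ = 148.
Step 4: Compare |C| = 264 to 148: violated.
The claimed |C| lies above the Hamming bound, so no 5-ary code of length 5 with d ≥ 3 can have 264 codewords.


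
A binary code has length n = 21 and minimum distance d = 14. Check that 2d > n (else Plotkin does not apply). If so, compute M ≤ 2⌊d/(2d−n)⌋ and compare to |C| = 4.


Plotkin bound M ≤ 4; given |C| = 4 ≤ bound (satisfied).

Check applicability: 2d = 28, n = 21.
2d − n = 7 > 0, so Plotkin applies.
Compute d/(2d−n) = 14/7 ≈ 2.0000.
⌊d/(2d−n)⌋ = 2.
Plotkin bound: M ≤ 2·2 = 4.
Given |C| = 4, check: satisfied.
This |C| is at the Plotkin bound.


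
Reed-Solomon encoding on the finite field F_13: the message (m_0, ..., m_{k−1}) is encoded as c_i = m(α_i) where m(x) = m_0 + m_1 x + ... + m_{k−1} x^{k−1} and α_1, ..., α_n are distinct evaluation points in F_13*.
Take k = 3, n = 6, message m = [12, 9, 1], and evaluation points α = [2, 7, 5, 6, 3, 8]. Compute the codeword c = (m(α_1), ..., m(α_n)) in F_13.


c = [8, 7, 4, 11, 9, 5]

Message polynomial: m(x) = 12 + 9·x + 1·x^2 (mod 13).
For each evaluation point α_i, compute m(α_i) mod 13:
  α_1 = 2: Horner steps 1 → 11 → 8, so m(2) = 8.
  α_2 = 7: Horner steps 1 → 3 → 7, so m(7) = 7.
  α_3 = 5: Horner steps 1 → 1 → 4, so m(5) = 4.
  α_4 = 6: Horner steps 1 → 2 → 11, so m(6) = 11.
  α_5 = 3: Horner steps 1 → 12 → 9, so m(3) = 9.
  α_6 = 8: Horner steps 1 → 4 → 5, so m(8) = 5.
Codeword c = [8, 7, 4, 11, 9, 5] ∈ F_13^6.


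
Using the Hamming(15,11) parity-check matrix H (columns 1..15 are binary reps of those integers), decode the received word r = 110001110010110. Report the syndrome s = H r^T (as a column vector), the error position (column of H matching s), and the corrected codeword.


s = (0, 0, 1, 0)^T, error position = 2, corrected codeword c = 100001110010110

Compute s = H r^T mod 2 one row at a time:
  s_1 = 1 + 0 + 0 + 1 + 0 + 1 + 1 + 0 = 4 ≡ 0 (mod 2).
  s_2 = 0 + 0 + 1 + 1 + 0 + 1 + 1 + 0 = 4 ≡ 0 (mod 2).
  s_3 = 1 + 0 + 1 + 1 + 0 + 1 + 1 + 0 = 5 ≡ 1 (mod 2).
  s_4 = 1 + 0 + 0 + 1 + 0 + 1 + 1 + 0 = 4 ≡ 0 (mod 2).
s = (0, 0, 1, 0)^T — this equals column 2 of H (binary 0010), so error is at position 2.
Correct: flip bit 2 of r = 110001110010110 to get c = 100001110010110.


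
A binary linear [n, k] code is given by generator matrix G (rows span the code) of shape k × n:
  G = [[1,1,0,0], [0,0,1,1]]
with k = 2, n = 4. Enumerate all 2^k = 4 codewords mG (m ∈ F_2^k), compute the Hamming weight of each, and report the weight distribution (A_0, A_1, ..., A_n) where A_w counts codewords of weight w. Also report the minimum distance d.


Weight distribution: A_0 = 1, A_2 = 2, A_4 = 1. Minimum distance d = 2.

Enumerate all 2^2 = 4 messages m ∈ F_2^2.
For each, compute codeword c = mG in F_2^4, then tally its weight.
  m = 00 → c = 0000, weight = 0.
  m = 10 → c = 1100, weight = 2.
  m = 01 → c = 0011, weight = 2.
  m = 11 → c = 1111, weight = 4.
Tally weights:
  weight 0: 1 codewords.
  weight 2: 2 codewords.
  weight 4: 1 codewords.
Minimum distance d = smallest w > 0 with A_w > 0 = 2.
Sanity: Σ A_w = 4 = 2^2 = 4 ✓.


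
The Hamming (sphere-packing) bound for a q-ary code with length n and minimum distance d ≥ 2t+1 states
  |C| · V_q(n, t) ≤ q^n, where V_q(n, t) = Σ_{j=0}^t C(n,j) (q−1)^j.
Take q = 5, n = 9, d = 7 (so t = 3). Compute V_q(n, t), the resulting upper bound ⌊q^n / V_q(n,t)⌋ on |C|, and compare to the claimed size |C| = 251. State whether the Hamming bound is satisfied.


V_q(n, t) = 5989, q^n = 1953125, Hamming bound = 326, |C| = 251 ≤ bound (satisfied).

Step 1: Compute V_q(n, t) = Σ_{j=0}^3 C(n, j) (q−1)^j.
  j = 0: C(9,0)·(4)^0 = 1·1 = 1.
  j = 1: C(9,1)·(4)^1 = 9·4 = 36.
  j = 2: C(9,2)·(4)^2 = 36·16 = 576.
  j = 3: C(9,3)·(4)^3 = 84·64 = 5376.
  V_q(n, t) = 1 + 36 + 576 + 5376 = 5989.
Step 2: q^n = 5^9 = 1953125.
Step 3: Hamming bound ⌊q^n / V_q(n,t)⌋ = ⌊1953125/5989⌋ = 326.
Step 4: Compare |C| = 251 to 326: satisfied.
The claimed |C| lies below the Hamming bound.


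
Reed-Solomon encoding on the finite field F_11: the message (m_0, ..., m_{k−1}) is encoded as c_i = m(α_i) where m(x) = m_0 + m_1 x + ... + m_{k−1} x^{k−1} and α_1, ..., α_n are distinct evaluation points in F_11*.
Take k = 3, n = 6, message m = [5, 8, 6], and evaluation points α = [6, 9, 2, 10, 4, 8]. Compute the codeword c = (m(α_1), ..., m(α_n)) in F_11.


c = [5, 2, 1, 3, 1, 2]

Message polynomial: m(x) = 5 + 8·x + 6·x^2 (mod 11).
For each evaluation point α_i, compute m(α_i) mod 11:
  α_1 = 6: Horner steps 6 → 0 → 5, so m(6) = 5.
  α_2 = 9: Horner steps 6 → 7 → 2, so m(9) = 2.
  α_3 = 2: Horner steps 6 → 9 → 1, so m(2) = 1.
  α_4 = 10: Horner steps 6 → 2 → 3, so m(10) = 3.
  α_5 = 4: Horner steps 6 → 10 → 1, so m(4) = 1.
  α_6 = 8: Horner steps 6 → 1 → 2, so m(8) = 2.
Codeword c = [5, 2, 1, 3, 1, 2] ∈ F_11^6.


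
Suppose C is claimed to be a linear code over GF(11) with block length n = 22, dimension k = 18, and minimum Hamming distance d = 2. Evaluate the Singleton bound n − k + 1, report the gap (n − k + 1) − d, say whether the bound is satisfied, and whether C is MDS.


Singleton RHS = n − k + 1 = 5, slack = 3, bound satisfied, not MDS.

Singleton bound: d ≤ n − k + 1.
Here n = 22, k = 18, so n − k + 1 = 5.
Given d = 2, check d ≤ 5: YES.
Slack = (n − k + 1) − d = 3.
The code is NOT MDS (slack = 3 > 0).
Description: the claimed parameters are [22, 18, 2]_11; such a code would be non-MDS.


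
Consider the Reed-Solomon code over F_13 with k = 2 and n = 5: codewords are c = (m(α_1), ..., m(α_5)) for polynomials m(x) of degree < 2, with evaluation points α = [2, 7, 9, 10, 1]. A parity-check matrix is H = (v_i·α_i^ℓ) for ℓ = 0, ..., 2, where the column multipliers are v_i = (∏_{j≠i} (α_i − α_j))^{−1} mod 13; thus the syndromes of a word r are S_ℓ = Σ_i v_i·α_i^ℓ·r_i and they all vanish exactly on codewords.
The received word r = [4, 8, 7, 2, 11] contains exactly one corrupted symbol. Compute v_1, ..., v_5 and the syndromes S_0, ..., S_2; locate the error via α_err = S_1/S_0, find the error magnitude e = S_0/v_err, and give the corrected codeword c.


S = (10, 9, 12), error at position 4, error magnitude e = 2, c = [4, 8, 7, 0, 11].

Step 1: column multipliers v_i = (∏_{j≠i}(α_i − α_j))^{−1} mod 13.
  i = 1 (α = 2): (2−7)(2−9)(2−10)(2−1) = (−5)·(−7)·(−8)·1 = −280 ≡ 6, so v_1 = 6^{−1} = 11 (mod 13).
  i = 2 (α = 7): (7−2)(7−9)(7−10)(7−1) = 5·(−2)·(−3)·6 = 180 ≡ 11, so v_2 = 11^{−1} = 6 (mod 13).
  i = 3 (α = 9): (9−2)(9−7)(9−10)(9−1) = 7·2·(−1)·8 = −112 ≡ 5, so v_3 = 5^{−1} = 8 (mod 13).
  i = 4 (α = 10): (10−2)(10−7)(10−9)(10−1) = 8·3·1·9 = 216 ≡ 8, so v_4 = 8^{−1} = 5 (mod 13).
  i = 5 (α = 1): (1−2)(1−7)(1−9)(1−10) = (−1)·(−6)·(−8)·(−9) = 432 ≡ 3, so v_5 = 3^{−1} = 9 (mod 13).
  v = [11, 6, 8, 5, 9].
Step 2: syndromes of r = [4, 8, 7, 2, 11] (all sums mod 13).
  S_0 = Σ v_i r_i = 11·4 + 6·8 + 8·7 + 5·2 + 9·11 = 257 ≡ 10.
  S_1 = Σ v_i α_i r_i = 11·2·4 + 6·7·8 + 8·9·7 + 5·10·2 + 9·1·11 = 1127 ≡ 9.
  α_i^2 mod 13 = [4, 10, 3, 9, 1].
  S_2 = Σ v_i α_i^2 r_i = 11·4·4 + 6·10·8 + 8·3·7 + 5·9·2 + 9·1·11 = 1013 ≡ 12.
  S = (10, 9, 12) ≠ 0, so r is not a codeword (an error is present).
Step 3: locate the error. For a single error e at position i, S_ℓ = v_i·e·α_i^ℓ, so α_err = S_1/S_0.
  S_0^{−1} = 10^{−1} = 4 (mod 13), so α_err = 9·4 = 36 ≡ 10 = α_4. Error position i = 4.
  Consistency check: S_2/S_1 = 12·3 = 36 ≡ 10 = α_err ✓ (single-error assumption holds).
Step 4: error magnitude e = S_0/v_4 = S_0·∏_{j≠4}(α_4 − α_j) = 10·8 = 80 ≡ 2 (mod 13).
Step 5: correct position 4: c_4 = r_4 − e = 2 − 2 ≡ 0 (mod 13). Hence c = [4, 8, 7, 0, 11].
  Check: interpolating c through the α_i gives m(x) = 5 + 6·x (degree < 2) with m(α_i) = c_i for every i, so c is indeed a codeword.
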